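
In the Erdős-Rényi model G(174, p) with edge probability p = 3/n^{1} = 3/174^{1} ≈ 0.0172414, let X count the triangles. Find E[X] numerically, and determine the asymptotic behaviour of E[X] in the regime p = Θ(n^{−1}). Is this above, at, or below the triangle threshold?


Number of potential triangles: C(174, 3) = 862924.
Each occurs with probability p³ ≈ (0.0172414)³ ≈ 5.12526139e-06.
By linearity: E[X] = C(174, 3)·p³ ≈ 862924 · 5.12526139e-06 ≈ 4.422711.
Here α = 1, so p = 3/n is exactly at the triangle threshold p ~ 1/n. Asymptotically E[X] → c³/6 = 3³/6 = 9/2 ≈ 4.500000, a bounded constant. In this regime the triangle count is asymptotically Poisson(c³/6).

E[X] ≈ 4.422711; in regime p = Θ(1/n^{1}) E[X] stays bounded (at the triangle threshold p ~ 1/n).


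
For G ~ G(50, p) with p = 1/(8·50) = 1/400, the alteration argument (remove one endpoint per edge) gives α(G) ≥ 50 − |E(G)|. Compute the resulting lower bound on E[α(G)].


E[|E(G)|] = C(50, 2)·p = 1225 · (1/400) = 49/16.
E[α(G)] ≥ n − E[|E(G)|] = 50 − 49/16 = 751/16.
Numerically: ≈ 46.93750.
(This is only a lower bound; the true E[α(G)] may be larger.)

E[α(G)] ≥ 751/16 ≈ 46.93750.


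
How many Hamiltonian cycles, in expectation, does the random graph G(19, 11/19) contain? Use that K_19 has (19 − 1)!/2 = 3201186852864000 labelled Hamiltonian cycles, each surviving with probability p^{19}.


K_19 has (19 − 1)!/2 = 3201186852864000 labelled Hamiltonian cycles.
For each such Hamiltonian cycle H, let X_H = 1 if all 19 edges of H are present in G. Then P[X_H = 1] = p^{19} = (11/19)^{19} = 61159090448414546291/1978419655660313589123979.
Summing the indicators: E[X] = Σ_H E[X_H] = 3201186852864000 · p^{19} = 3201186852864000 · 61159090448414546291/1978419655660313589123979 = 195781676276584883979724733927424000/1978419655660313589123979.
Numerically: E[X] ≈ 9.9e+10.

E[X] = 3201186852864000 · (11/19)^{19} = 195781676276584883979724733927424000/1978419655660313589123979 ≈ 9.9e+10.


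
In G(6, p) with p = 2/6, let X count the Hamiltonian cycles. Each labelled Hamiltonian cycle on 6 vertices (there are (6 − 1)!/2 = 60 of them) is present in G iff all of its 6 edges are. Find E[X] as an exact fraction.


K_6 has (6 − 1)!/2 = 60 labelled Hamiltonian cycles.
For each such Hamiltonian cycle H, let X_H = 1 if all 6 edges of H are present in G. Then P[X_H = 1] = p^{6} = (1/3)^{6} = 1/729.
By linearity of expectation: E[X] = Σ_H E[X_H] = 60 · p^{6} = 60 · 1/729 = 20/243.
Numerically: E[X] ≈ 0.0823.

E[X] = 60 · (1/3)^{6} = 20/243 ≈ 0.0823.


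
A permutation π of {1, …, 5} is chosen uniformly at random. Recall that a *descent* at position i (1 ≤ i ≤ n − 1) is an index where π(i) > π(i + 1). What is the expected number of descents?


Write X = Σ X_I over i = 1, …, 4, with X_I the indicator of one descent.
There are 4 indicators.
For each fixed i, the pair (π(i), π(i+1)) is a uniformly random ordered pair of distinct values from {1, …, 5}; by symmetry P[π(i) > π(i+1)] = 1/2.
By linearity: E[X] = 4 · (1/2) = (5 − 1) · (1/2) = 2 ≈ 2.0000.

E[X] = 2 = 2.0000.


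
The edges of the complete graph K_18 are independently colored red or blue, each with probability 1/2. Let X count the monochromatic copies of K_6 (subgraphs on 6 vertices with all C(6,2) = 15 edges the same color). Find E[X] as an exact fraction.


Let X = Σ_S X_S over the C(18, 6) = 18564 subsets S of size 6, where X_S = 1 if the K_6 on S is monochromatic.
For a fixed S, the K_6 on S has C(6, 2) = 15 edges. P[all 15 edges red] = (1/2)^15, and likewise for blue, so P[monochromatic] = 2·(1/2)^15 = 2^{1 − 15} = 1/16384.
By linearity of expectation: E[X] = C(18, 6) · 2^{1 − 15} = 18564 · 1/16384 = 4641/4096.
Numerically: E[X] ≈ 1.133.

E[X] = C(18,6)·2^(1−C(6,2)) = 4641/4096 ≈ 1.133.


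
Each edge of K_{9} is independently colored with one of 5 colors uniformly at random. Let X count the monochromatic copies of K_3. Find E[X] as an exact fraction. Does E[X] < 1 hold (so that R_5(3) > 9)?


E[X] = C(9, 3) · 5^{1 − 3} = 84 · 5^{−2} = 84/25.
As a reduced fraction: E[X] = 84/25 ≈ 3.36000.
Is E[X] < 1? NO.
Since E[X] ≥ 1, the first-moment bound is inconclusive at n = 9; it does NOT by itself certify R_5(3) > 9.

E[X] = 84/25 ≈ 3.36000; E[X] ≥ 1; first-moment method inconclusive here.


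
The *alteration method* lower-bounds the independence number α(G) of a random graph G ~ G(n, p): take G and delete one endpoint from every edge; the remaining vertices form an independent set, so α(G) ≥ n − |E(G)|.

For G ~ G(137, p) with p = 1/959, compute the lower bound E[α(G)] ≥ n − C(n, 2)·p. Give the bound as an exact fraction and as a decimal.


E[|E(G)|] = C(137, 2)·p = 9316 · (1/959) = 68/7.
E[α(G)] ≥ n − E[|E(G)|] = 137 − 68/7 = 891/7.
Numerically: ≈ 127.2857.
(This is only a lower bound; the true E[α(G)] may be larger.)

E[α(G)] ≥ 891/7 ≈ 127.2857.


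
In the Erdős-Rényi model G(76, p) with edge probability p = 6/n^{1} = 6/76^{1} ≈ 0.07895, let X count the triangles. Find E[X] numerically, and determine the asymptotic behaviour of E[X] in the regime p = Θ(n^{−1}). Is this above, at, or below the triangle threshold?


Number of potential triangles: C(76, 3) = 70300.
Each occurs with probability p³ ≈ (0.07895)³ ≈ 4.920542e-04.
By linearity: E[X] = C(76, 3)·p³ ≈ 70300 · 4.920542e-04 ≈ 34.5914.
Here α = 1, so p = 6/n is exactly at the triangle threshold p ~ 1/n. Asymptotically E[X] → c³/6 = 6³/6 = 36 ≈ 36.0000, a bounded constant. In this regime the triangle count is asymptotically Poisson(c³/6).

E[X] ≈ 34.5914; in regime p = Θ(1/n^{1}) E[X] stays bounded (at the triangle threshold p ~ 1/n).


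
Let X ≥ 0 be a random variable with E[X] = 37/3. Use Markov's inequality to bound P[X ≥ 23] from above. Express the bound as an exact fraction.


μ = E[X] = 37/3, a = 23.
Markov: P[X ≥ 23] ≤ μ/a = (37/3)/23 = 37/69.
Numerically: ≈ 0.536.
(Since a = 23 > μ = 12.333, the bound 37/69 is < 1 and informative.)

P[X ≥ 23] ≤ 37/69 ≈ 0.536.


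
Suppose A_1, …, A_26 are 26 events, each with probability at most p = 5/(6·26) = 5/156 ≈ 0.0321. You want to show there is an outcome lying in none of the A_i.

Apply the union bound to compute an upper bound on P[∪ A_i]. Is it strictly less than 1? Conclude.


Union bound: P[∪_{i=1}^{26} A_i] ≤ Σ_i P[A_i] ≤ 26·p = 26·(5/156) = 5/6.
Numerically: 5/6 ≈ 0.8333.
Is 5/6 < 1? YES.
Since P[∪ A_i] ≤ 5/6 < 1, the complement has P[∩ A_i^c] ≥ 1 − 5/6 = 1/6 > 0, so some outcome avoids every A_i.

26·p = 5/6 ≈ 0.8333; existence CERTIFIED by the union bound.


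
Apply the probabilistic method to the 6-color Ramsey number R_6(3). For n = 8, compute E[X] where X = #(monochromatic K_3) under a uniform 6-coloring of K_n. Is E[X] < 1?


E[X] = C(8, 3) · 6^{1 − 3} = 56 · 6^{−2} = 56/36.
As a reduced fraction: E[X] = 14/9 ≈ 1.556.
Is E[X] < 1? NO.
Since E[X] ≥ 1, the first-moment bound is inconclusive at n = 8; it does NOT by itself certify R_6(3) > 8.

E[X] = 14/9 ≈ 1.556; E[X] ≥ 1; first-moment method inconclusive here.


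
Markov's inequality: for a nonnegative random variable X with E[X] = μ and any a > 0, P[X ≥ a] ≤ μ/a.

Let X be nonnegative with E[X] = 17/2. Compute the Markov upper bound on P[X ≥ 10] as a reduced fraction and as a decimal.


μ = E[X] = 17/2, a = 10.
Markov: P[X ≥ 10] ≤ μ/a = (17/2)/10 = 17/20.
Numerically: ≈ 0.85000.
(Since a = 10 > μ = 8.50000, the bound 17/20 is < 1 and informative.)

P[X ≥ 10] ≤ 17/20 ≈ 0.85000.


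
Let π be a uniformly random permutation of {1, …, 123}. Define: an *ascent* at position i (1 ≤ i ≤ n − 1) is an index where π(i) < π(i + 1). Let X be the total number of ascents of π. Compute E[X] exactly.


Write X = Σ X_I over i = 1, …, 122, with X_I the indicator of one ascent.
There are 122 indicators.
For each fixed i, the pair (π(i), π(i+1)) is a uniformly random ordered pair of distinct values from {1, …, 123}; by symmetry P[π(i) < π(i+1)] = 1/2.
By linearity: E[X] = 122 · (1/2) = (123 − 1) · (1/2) = 61 ≈ 61.00000.

E[X] = 61 = 61.00000.


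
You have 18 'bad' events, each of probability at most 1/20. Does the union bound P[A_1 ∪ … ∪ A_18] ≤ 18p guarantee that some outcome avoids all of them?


Union bound: P[∪_{i=1}^{18} A_i] ≤ Σ_i P[A_i] ≤ 18·p = 18·(1/20) = 9/10.
Numerically: 9/10 ≈ 0.9000.
Is 9/10 < 1? YES.
Since P[∪ A_i] ≤ 9/10 < 1, the complement has P[∩ A_i^c] ≥ 1 − 9/10 = 1/10 > 0, so some outcome avoids every A_i.

18·p = 9/10 ≈ 0.9000; existence CERTIFIED by the union bound.


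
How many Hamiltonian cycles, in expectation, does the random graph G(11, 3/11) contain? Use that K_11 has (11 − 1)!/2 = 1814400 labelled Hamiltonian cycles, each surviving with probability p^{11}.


K_11 has (11 − 1)!/2 = 1814400 labelled Hamiltonian cycles.
For each such Hamiltonian cycle H, let X_H = 1 if all 11 edges of H are present in G. Then P[X_H = 1] = p^{11} = (3/11)^{11} = 177147/285311670611.
By linearity of expectation: E[X] = Σ_H E[X_H] = 1814400 · p^{11} = 1814400 · 177147/285311670611 = 321415516800/285311670611.
Numerically: E[X] ≈ 1.127.

E[X] = 1814400 · (3/11)^{11} = 321415516800/285311670611 ≈ 1.127.


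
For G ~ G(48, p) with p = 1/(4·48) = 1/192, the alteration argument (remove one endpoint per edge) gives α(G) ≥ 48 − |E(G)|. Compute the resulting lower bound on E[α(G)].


E[|E(G)|] = C(48, 2)·p = 1128 · (1/192) = 47/8.
E[α(G)] ≥ n − E[|E(G)|] = 48 − 47/8 = 337/8.
Numerically: ≈ 42.1250.
(This is only a lower bound; the true E[α(G)] may be larger.)

E[α(G)] ≥ 337/8 ≈ 42.1250.


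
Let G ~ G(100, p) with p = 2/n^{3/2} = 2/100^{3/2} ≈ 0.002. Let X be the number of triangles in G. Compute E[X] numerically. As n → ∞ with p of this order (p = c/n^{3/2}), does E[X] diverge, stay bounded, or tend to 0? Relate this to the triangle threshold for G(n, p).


Number of potential triangles: C(100, 3) = 161700.
Each occurs with probability p³ ≈ (0.002)³ ≈ 8.000000e-09.
By linearity: E[X] = C(100, 3)·p³ ≈ 161700 · 8.000000e-09 ≈ 0.0013.
Since α = 3/2 > 1, p = c/n^{3/2} = o(1/n) is below the triangle threshold p ~ 1/n. Asymptotically E[X] ~ (c³/6)·n^{3(1−α)} = (2³/6)·n^{-1.5} → 0, so by Markov's inequality G has no triangles w.h.p.

E[X] ≈ 0.0013; in regime p = Θ(1/n^{3/2}) E[X] tends to 0 (below the triangle threshold p ~ 1/n).


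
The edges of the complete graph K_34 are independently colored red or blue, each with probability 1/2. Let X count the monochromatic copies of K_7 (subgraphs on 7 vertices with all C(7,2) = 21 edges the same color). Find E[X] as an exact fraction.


Let X = Σ_S X_S over the C(34, 7) = 5379616 subsets S of size 7, where X_S = 1 if the K_7 on S is monochromatic.
For a fixed S, the K_7 on S has C(7, 2) = 21 edges. P[all 21 edges red] = (1/2)^21, and likewise for blue, so P[monochromatic] = 2·(1/2)^21 = 2^{1 − 21} = 1/1048576.
By linearity of expectation: E[X] = C(34, 7) · 2^{1 − 21} = 5379616 · 1/1048576 = 168113/32768.
Numerically: E[X] ≈ 5.130402.

E[X] = C(34,7)·2^(1−C(7,2)) = 168113/32768 ≈ 5.130402.


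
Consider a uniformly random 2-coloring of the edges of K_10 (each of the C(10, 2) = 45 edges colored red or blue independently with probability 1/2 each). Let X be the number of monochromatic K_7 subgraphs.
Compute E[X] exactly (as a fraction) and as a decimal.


Let X = Σ_S X_S over the C(10, 7) = 120 subsets S of size 7, where X_S = 1 if the K_7 on S is monochromatic.
For a fixed S, the K_7 on S has C(7, 2) = 21 edges. P[all 21 edges red] = (1/2)^21, and likewise for blue, so P[monochromatic] = 2·(1/2)^21 = 2^{1 − 21} = 1/1048576.
By linearity of expectation: E[X] = C(10, 7) · 2^{1 − 21} = 120 · 1/1048576 = 15/131072.
Numerically: E[X] ≈ 0.00011.

E[X] = C(10,7)·2^(1−C(7,2)) = 15/131072 ≈ 0.00011.


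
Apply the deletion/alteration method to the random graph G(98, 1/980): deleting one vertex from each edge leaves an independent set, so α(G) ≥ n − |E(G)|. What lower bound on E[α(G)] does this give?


E[|E(G)|] = C(98, 2)·p = 4753 · (1/980) = 97/20.
E[α(G)] ≥ n − E[|E(G)|] = 98 − 97/20 = 1863/20.
Numerically: ≈ 93.150000.
(This is only a lower bound; the true E[α(G)] may be larger.)

E[α(G)] ≥ 1863/20 ≈ 93.150000.


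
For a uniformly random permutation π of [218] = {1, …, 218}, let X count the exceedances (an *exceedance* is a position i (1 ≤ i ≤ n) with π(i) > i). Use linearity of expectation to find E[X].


Write X = Σ_{i=1}^{218} X_i, where X_i = 1_{π(i) > i}.
For each fixed i, π(i) is uniform over {1, …, 218} (marginal of a uniform permutation), so P[π(i) > i] = (n − i)/n. Summing: Σ_{i=1}^{218} (n − i)/n = (0 + 1 + … + 217)/218 = 218(218 − 1)/(2·218) = (218 − 1)/2.
Hence E[X] = Σ_{i=1}^{218} (218 − i)/218 = 217/2 ≈ 108.5000.

E[X] = 217/2 = 108.5000.


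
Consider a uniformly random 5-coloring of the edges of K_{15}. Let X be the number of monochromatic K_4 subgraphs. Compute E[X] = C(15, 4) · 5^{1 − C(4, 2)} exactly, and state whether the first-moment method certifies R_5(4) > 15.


E[X] = C(15, 4) · 5^{1 − 6} = 1365 · 5^{−5} = 1365/3125.
As a reduced fraction: E[X] = 273/625 ≈ 0.437.
Is E[X] < 1? YES.
Since E[X] < 1, there exists a 5-coloring of K_{15} with no monochromatic K_4; hence R_5(4) > 15.

E[X] = 273/625 ≈ 0.437; E[X] < 1, so R_5(4) > 15.


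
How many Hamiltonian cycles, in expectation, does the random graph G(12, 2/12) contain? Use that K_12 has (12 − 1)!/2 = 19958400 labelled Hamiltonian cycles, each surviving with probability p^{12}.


K_12 has (12 − 1)!/2 = 19958400 labelled Hamiltonian cycles.
For each such Hamiltonian cycle H, let X_H = 1 if all 12 edges of H are present in G. Then P[X_H = 1] = p^{12} = (1/6)^{12} = 1/2176782336.
Summing the indicators: E[X] = Σ_H E[X_H] = 19958400 · p^{12} = 19958400 · 1/2176782336 = 1925/209952.
Numerically: E[X] ≈ 0.00916876.

E[X] = 19958400 · (1/6)^{12} = 1925/209952 ≈ 0.00916876.


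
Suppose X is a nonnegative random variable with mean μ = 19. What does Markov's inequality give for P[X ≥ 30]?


μ = E[X] = 19, a = 30.
Markov: P[X ≥ 30] ≤ μ/a = (19)/30 = 19/30.
Numerically: ≈ 0.633333.
(Since a = 30 > μ = 19.000000, the bound 19/30 is < 1 and informative.)

P[X ≥ 30] ≤ 19/30 ≈ 0.633333.


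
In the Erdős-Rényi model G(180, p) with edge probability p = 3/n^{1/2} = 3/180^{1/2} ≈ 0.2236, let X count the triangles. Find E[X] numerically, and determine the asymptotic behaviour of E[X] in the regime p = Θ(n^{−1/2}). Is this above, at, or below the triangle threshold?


Number of potential triangles: C(180, 3) = 955860.
Each occurs with probability p³ ≈ (0.2236)³ ≈ 1.118034e-02.
By linearity: E[X] = C(180, 3)·p³ ≈ 955860 · 1.118034e-02 ≈ 10686.8397.
Since α = 1/2 < 1, p = c/n^{1/2} ≫ 1/n is above the triangle threshold p ~ 1/n. Asymptotically E[X] ~ (c³/6)·n^{3(1−α)} = (3³/6)·n^{1.5} → ∞; triangles are abundant w.h.p.

E[X] ≈ 10686.8397; in regime p = Θ(1/n^{1/2}) E[X] diverges (above the triangle threshold p ~ 1/n).


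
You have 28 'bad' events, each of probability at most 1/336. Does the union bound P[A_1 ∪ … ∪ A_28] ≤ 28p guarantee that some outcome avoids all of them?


Union bound: P[∪_{i=1}^{28} A_i] ≤ Σ_i P[A_i] ≤ 28·p = 28·(1/336) = 1/12.
Numerically: 1/12 ≈ 0.0833333.
Is 1/12 < 1? YES.
Since P[∪ A_i] ≤ 1/12 < 1, the complement has P[∩ A_i^c] ≥ 1 − 1/12 = 11/12 > 0, so some outcome avoids every A_i.

28·p = 1/12 ≈ 0.0833333; existence CERTIFIED by the union bound.


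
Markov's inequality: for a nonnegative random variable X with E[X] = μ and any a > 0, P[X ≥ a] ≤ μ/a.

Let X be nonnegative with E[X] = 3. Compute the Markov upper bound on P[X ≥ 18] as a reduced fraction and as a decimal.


μ = E[X] = 3, a = 18.
Markov: P[X ≥ 18] ≤ μ/a = (3)/18 = 1/6.
Numerically: ≈ 0.167.
(Since a = 18 > μ = 3.000, the bound 1/6 is < 1 and informative.)

P[X ≥ 18] ≤ 1/6 ≈ 0.167.


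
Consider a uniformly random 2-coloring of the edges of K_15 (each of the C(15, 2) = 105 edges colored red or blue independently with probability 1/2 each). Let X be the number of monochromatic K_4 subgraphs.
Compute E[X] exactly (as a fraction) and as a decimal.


Let X = Σ_S X_S over the C(15, 4) = 1365 subsets S of size 4, where X_S = 1 if the K_4 on S is monochromatic.
For a fixed S, the K_4 on S has C(4, 2) = 6 edges. P[all 6 edges red] = (1/2)^6, and likewise for blue, so P[monochromatic] = 2·(1/2)^6 = 2^{1 − 6} = 1/32.
By linearity: E[X] = C(15, 4) · 2^{1 − 6} = 1365 · 1/32 = 1365/32.
Numerically: E[X] ≈ 42.65625.

E[X] = C(15,4)·2^(1−C(4,2)) = 1365/32 ≈ 42.65625.


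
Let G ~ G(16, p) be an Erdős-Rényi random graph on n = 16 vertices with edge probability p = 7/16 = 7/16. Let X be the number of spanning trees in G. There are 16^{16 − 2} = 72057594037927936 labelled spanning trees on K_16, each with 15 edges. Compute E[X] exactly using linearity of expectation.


K_16 has 16^{16 − 2} = 72057594037927936 labelled spanning trees.
For each such spanning tree H, let X_H = 1 if all 15 edges of H are present in G. Then P[X_H = 1] = p^{15} = (7/16)^{15} = 4747561509943/1152921504606846976.
Summing the indicators: E[X] = Σ_H E[X_H] = 72057594037927936 · p^{15} = 72057594037927936 · 4747561509943/1152921504606846976 = 4747561509943/16.
Numerically: E[X] ≈ 2.96723e+11.

E[X] = 72057594037927936 · (7/16)^{15} = 4747561509943/16 ≈ 2.96723e+11.


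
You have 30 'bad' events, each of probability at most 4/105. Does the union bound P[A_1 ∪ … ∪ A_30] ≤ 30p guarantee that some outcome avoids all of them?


Union bound: P[∪_{i=1}^{30} A_i] ≤ Σ_i P[A_i] ≤ 30·p = 30·(4/105) = 8/7.
Numerically: 8/7 ≈ 1.1429.
Is 8/7 < 1? NO.
Since the bound 8/7 is ≥ 1, the union bound is uninformative here; it does NOT by itself certify existence.

30·p = 8/7 ≈ 1.1429; existence NOT certified by the union bound.


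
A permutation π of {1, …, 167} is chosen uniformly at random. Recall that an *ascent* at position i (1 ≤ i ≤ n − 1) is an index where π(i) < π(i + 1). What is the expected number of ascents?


Write X = Σ X_I over i = 1, …, 166, with X_I the indicator of one ascent.
There are 166 indicators.
For each fixed i, the pair (π(i), π(i+1)) is a uniformly random ordered pair of distinct values from {1, …, 167}; by symmetry P[π(i) < π(i+1)] = 1/2.
By linearity: E[X] = 166 · (1/2) = (167 − 1) · (1/2) = 83 ≈ 83.000000.

E[X] = 83 = 83.000000.


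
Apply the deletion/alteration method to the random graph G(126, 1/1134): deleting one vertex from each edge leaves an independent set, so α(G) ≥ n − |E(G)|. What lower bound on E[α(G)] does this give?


E[|E(G)|] = C(126, 2)·p = 7875 · (1/1134) = 125/18.
E[α(G)] ≥ n − E[|E(G)|] = 126 − 125/18 = 2143/18.
Numerically: ≈ 119.056.
(This is only a lower bound; the true E[α(G)] may be larger.)

E[α(G)] ≥ 2143/18 ≈ 119.056.


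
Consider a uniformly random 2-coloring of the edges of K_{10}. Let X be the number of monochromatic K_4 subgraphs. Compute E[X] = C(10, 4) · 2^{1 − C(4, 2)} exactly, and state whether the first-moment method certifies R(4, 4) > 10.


E[X] = C(10, 4) · 2^{1 − 6} = 210 · 2^{−5} = 210/32.
As a reduced fraction: E[X] = 105/16 ≈ 6.562500.
Is E[X] < 1? NO.
Since E[X] ≥ 1, the first-moment bound is inconclusive at n = 10; it does NOT by itself certify R(4, 4) > 10.

E[X] = 105/16 ≈ 6.562500; E[X] ≥ 1; first-moment method inconclusive here.


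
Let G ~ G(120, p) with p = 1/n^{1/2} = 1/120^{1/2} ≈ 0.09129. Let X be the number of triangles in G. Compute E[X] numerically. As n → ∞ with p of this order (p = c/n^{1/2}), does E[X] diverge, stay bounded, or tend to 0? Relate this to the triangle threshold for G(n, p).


Number of potential triangles: C(120, 3) = 280840.
Each occurs with probability p³ ≈ (0.09129)³ ≈ 7.607258e-04.
By linearity: E[X] = C(120, 3)·p³ ≈ 280840 · 7.607258e-04 ≈ 213.6422.
Since α = 1/2 < 1, p = c/n^{1/2} ≫ 1/n is above the triangle threshold p ~ 1/n. Asymptotically E[X] ~ (c³/6)·n^{3(1−α)} = (1³/6)·n^{1.5} → ∞; triangles are abundant w.h.p.

E[X] ≈ 213.6422; in regime p = Θ(1/n^{1/2}) E[X] diverges (above the triangle threshold p ~ 1/n).


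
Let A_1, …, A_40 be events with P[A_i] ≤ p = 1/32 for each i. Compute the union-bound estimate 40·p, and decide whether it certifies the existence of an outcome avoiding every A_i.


Union bound: P[∪_{i=1}^{40} A_i] ≤ Σ_i P[A_i] ≤ 40·p = 40·(1/32) = 5/4.
Numerically: 5/4 ≈ 1.250000.
Is 5/4 < 1? NO.
Since the bound 5/4 is ≥ 1, the union bound is uninformative here; it does NOT by itself certify existence.

40·p = 5/4 ≈ 1.250000; existence NOT certified by the union bound.


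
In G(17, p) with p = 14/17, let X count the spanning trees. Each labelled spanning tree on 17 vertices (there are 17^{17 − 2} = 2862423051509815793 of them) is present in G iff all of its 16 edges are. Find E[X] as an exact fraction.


K_17 has 17^{17 − 2} = 2862423051509815793 labelled spanning trees.
For each such spanning tree H, let X_H = 1 if all 16 edges of H are present in G. Then P[X_H = 1] = p^{16} = (14/17)^{16} = 2177953337809371136/48661191875666868481.
Summing the indicators: E[X] = Σ_H E[X_H] = 2862423051509815793 · p^{16} = 2862423051509815793 · 2177953337809371136/48661191875666868481 = 2177953337809371136/17.
Numerically: E[X] ≈ 1.2811e+17.

E[X] = 2862423051509815793 · (14/17)^{16} = 2177953337809371136/17 ≈ 1.2811e+17.


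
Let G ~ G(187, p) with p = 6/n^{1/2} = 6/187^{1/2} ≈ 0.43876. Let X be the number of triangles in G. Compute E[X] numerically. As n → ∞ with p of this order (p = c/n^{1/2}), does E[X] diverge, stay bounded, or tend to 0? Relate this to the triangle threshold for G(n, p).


Number of potential triangles: C(187, 3) = 1072445.
Each occurs with probability p³ ≈ (0.43876)³ ≈ 8.4467831e-02.
By linearity: E[X] = C(187, 3)·p³ ≈ 1072445 · 8.4467831e-02 ≈ 90587.10281.
Since α = 1/2 < 1, p = c/n^{1/2} ≫ 1/n is above the triangle threshold p ~ 1/n. Asymptotically E[X] ~ (c³/6)·n^{3(1−α)} = (6³/6)·n^{1.5} → ∞; triangles are abundant w.h.p.

E[X] ≈ 90587.10281; in regime p = Θ(1/n^{1/2}) E[X] diverges (above the triangle threshold p ~ 1/n).


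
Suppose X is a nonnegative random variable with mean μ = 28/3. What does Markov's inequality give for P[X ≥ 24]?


μ = E[X] = 28/3, a = 24.
Markov: P[X ≥ 24] ≤ μ/a = (28/3)/24 = 7/18.
Numerically: ≈ 0.389.
(Since a = 24 > μ = 9.333, the bound 7/18 is < 1 and informative.)

P[X ≥ 24] ≤ 7/18 ≈ 0.389.


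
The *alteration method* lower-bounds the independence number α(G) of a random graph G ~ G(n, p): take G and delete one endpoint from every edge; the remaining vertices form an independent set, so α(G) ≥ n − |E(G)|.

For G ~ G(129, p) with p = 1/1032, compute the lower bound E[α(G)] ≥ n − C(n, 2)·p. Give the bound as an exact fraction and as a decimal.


E[|E(G)|] = C(129, 2)·p = 8256 · (1/1032) = 8.
E[α(G)] ≥ n − E[|E(G)|] = 129 − 8 = 121.
Numerically: ≈ 121.0000.
(This is only a lower bound; the true E[α(G)] may be larger.)

E[α(G)] ≥ 121 ≈ 121.0000.


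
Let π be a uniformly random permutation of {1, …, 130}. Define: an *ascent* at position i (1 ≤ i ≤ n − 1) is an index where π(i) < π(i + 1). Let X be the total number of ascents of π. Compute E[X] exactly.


Write X = Σ X_I over i = 1, …, 129, with X_I the indicator of one ascent.
There are 129 indicators.
For each fixed i, the pair (π(i), π(i+1)) is a uniformly random ordered pair of distinct values from {1, …, 130}; by symmetry P[π(i) < π(i+1)] = 1/2.
By linearity: E[X] = 129 · (1/2) = (130 − 1) · (1/2) = 129/2 ≈ 64.500.

E[X] = 129/2 = 64.500.


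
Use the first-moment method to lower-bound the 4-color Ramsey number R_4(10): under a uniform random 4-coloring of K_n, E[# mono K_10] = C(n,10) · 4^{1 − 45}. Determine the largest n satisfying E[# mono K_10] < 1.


We need C(n, 10) · 4^{1 − 45} < 1, i.e. C(n, 10) < 4^{45 − 1} = 309485009821345068724781056.
Check values of n near the boundary:
  n = 2017: C(2017, 10) = 300324964434452596180990448; 300324964434452596180990448 < 309485009821345068724781056? YES
  n = 2018: C(2018, 10) = 301820606687612220663963508; 301820606687612220663963508 < 309485009821345068724781056? YES
  n = 2019: C(2019, 10) = 303322949179835278009229628; 303322949179835278009229628 < 309485009821345068724781056? YES
  n = 2020: C(2020, 10) = 304832018578739931133653656; 304832018578739931133653656 < 309485009821345068724781056? YES
  n = 2021: C(2021, 10) = 306347841644770462864800616; 306347841644770462864800616 < 309485009821345068724781056? YES
  n = 2022: C(2022, 10) = 307870445231474093395937796; 307870445231474093395937796 < 309485009821345068724781056? YES
  n = 2023: C(2023, 10) = 309399856285778485315440716; 309399856285778485315440716 < 309485009821345068724781056? YES
  n = 2024: C(2024, 10) = 310936101848269937576192656; 310936101848269937576192656 < 309485009821345068724781056? NO
  n = 2025: C(2025, 10) = 312479209053472269772600560; 312479209053472269772600560 < 309485009821345068724781056? NO
The largest n with C(n, 10) < 309485009821345068724781056 is n = 2023 (where E[X] = 77349964071444621328860179/77371252455336267181195264 ≈ 0.99972). Hence R_4(10) > 2023, i.e. R_4(10) ≥ 2024.

Largest n = 2023; hence R_4(10) > 2023.


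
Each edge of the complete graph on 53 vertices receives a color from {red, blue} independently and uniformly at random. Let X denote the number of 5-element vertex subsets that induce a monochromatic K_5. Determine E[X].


Let X = Σ_S X_S over the C(53, 5) = 2869685 subsets S of size 5, where X_S = 1 if the K_5 on S is monochromatic.
For a fixed S, the K_5 on S has C(5, 2) = 10 edges. P[all 10 edges red] = (1/2)^10, and likewise for blue, so P[monochromatic] = 2·(1/2)^10 = 2^{1 − 10} = 1/512.
By linearity: E[X] = C(53, 5) · 2^{1 − 10} = 2869685 · 1/512 = 2869685/512.
Numerically: E[X] ≈ 5604.853516.

E[X] = C(53,5)·2^(1−C(5,2)) = 2869685/512 ≈ 5604.853516.


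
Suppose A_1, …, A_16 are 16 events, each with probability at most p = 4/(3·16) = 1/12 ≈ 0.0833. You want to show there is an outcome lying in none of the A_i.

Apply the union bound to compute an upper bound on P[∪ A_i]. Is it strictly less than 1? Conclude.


Union bound: P[∪_{i=1}^{16} A_i] ≤ Σ_i P[A_i] ≤ 16·p = 16·(1/12) = 4/3.
Numerically: 4/3 ≈ 1.3333.
Is 4/3 < 1? NO.
Since the bound 4/3 is ≥ 1, the union bound is uninformative here; it does NOT by itself certify existence.

16·p = 4/3 ≈ 1.3333; existence NOT certified by the union bound.


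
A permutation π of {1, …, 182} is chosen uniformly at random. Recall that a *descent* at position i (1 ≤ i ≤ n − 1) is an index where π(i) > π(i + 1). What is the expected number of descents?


Write X = Σ X_I over i = 1, …, 181, with X_I the indicator of one descent.
There are 181 indicators.
For each fixed i, the pair (π(i), π(i+1)) is a uniformly random ordered pair of distinct values from {1, …, 182}; by symmetry P[π(i) > π(i+1)] = 1/2.
By linearity: E[X] = 181 · (1/2) = (182 − 1) · (1/2) = 181/2 ≈ 90.500000.

E[X] = 181/2 = 90.500000.


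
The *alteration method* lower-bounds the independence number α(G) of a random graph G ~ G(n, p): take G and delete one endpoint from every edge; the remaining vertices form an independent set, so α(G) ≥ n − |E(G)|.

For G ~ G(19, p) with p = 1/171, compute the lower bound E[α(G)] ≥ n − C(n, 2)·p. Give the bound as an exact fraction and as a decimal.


E[|E(G)|] = C(19, 2)·p = 171 · (1/171) = 1.
E[α(G)] ≥ n − E[|E(G)|] = 19 − 1 = 18.
Numerically: ≈ 18.0000.
(This is only a lower bound; the true E[α(G)] may be larger.)

E[α(G)] ≥ 18 ≈ 18.0000.


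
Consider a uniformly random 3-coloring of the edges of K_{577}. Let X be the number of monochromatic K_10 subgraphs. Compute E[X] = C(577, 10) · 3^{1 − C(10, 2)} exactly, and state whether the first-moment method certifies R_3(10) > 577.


E[X] = C(577, 10) · 3^{1 − 45} = 1042166760920175198880 · 3^{−44} = 1042166760920175198880/984770902183611232881.
As a reduced fraction: E[X] = 1042166760920175198880/984770902183611232881 ≈ 1.058.
Is E[X] < 1? NO.
Since E[X] ≥ 1, the first-moment bound is inconclusive at n = 577; it does NOT by itself certify R_3(10) > 577.

E[X] = 1042166760920175198880/984770902183611232881 ≈ 1.058; E[X] ≥ 1; first-moment method inconclusive here.


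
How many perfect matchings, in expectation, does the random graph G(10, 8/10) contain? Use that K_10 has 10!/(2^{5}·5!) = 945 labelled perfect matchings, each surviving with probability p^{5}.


K_10 has 10!/(2^{5}·5!) = 945 labelled perfect matchings.
For each such perfect matching H, let X_H = 1 if all 5 edges of H are present in G. Then P[X_H = 1] = p^{5} = (4/5)^{5} = 1024/3125.
By linearity of expectation: E[X] = Σ_H E[X_H] = 945 · p^{5} = 945 · 1024/3125 = 193536/625.
Numerically: E[X] ≈ 309.66.

E[X] = 945 · (4/5)^{5} = 193536/625 ≈ 309.66.


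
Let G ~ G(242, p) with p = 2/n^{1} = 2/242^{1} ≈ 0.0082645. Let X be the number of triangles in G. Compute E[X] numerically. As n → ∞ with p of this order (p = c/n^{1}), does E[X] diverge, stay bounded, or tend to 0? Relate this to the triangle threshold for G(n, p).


Number of potential triangles: C(242, 3) = 2332880.
Each occurs with probability p³ ≈ (0.0082645)³ ≈ 5.6447393e-07.
By linearity: E[X] = C(242, 3)·p³ ≈ 2332880 · 5.6447393e-07 ≈ 1.31685.
Here α = 1, so p = 2/n is exactly at the triangle threshold p ~ 1/n. Asymptotically E[X] → c³/6 = 2³/6 = 4/3 ≈ 1.33333, a bounded constant. In this regime the triangle count is asymptotically Poisson(c³/6).

E[X] ≈ 1.31685; in regime p = Θ(1/n^{1}) E[X] stays bounded (at the triangle threshold p ~ 1/n).


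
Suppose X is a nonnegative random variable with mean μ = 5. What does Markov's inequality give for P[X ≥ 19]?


μ = E[X] = 5, a = 19.
Markov: P[X ≥ 19] ≤ μ/a = (5)/19 = 5/19.
Numerically: ≈ 0.2632.
(Since a = 19 > μ = 5.0000, the bound 5/19 is < 1 and informative.)

P[X ≥ 19] ≤ 5/19 ≈ 0.2632.


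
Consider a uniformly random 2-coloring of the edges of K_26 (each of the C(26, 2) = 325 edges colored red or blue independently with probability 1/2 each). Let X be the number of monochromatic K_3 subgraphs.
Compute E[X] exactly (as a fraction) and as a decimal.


Let X = Σ_S X_S over the C(26, 3) = 2600 subsets S of size 3, where X_S = 1 if the K_3 on S is monochromatic.
For a fixed S, the K_3 on S has C(3, 2) = 3 edges. P[all 3 edges red] = (1/2)^3, and likewise for blue, so P[monochromatic] = 2·(1/2)^3 = 2^{1 − 3} = 1/4.
By linearity of expectation: E[X] = C(26, 3) · 2^{1 − 3} = 2600 · 1/4 = 650.
Numerically: E[X] ≈ 650.0000.

E[X] = C(26,3)·2^(1−C(3,2)) = 650 ≈ 650.0000.


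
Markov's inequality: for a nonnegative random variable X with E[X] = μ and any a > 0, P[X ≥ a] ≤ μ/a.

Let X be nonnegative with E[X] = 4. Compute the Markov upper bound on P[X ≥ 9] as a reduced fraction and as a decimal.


μ = E[X] = 4, a = 9.
Markov: P[X ≥ 9] ≤ μ/a = (4)/9 = 4/9.
Numerically: ≈ 0.44444.
(Since a = 9 > μ = 4.00000, the bound 4/9 is < 1 and informative.)

P[X ≥ 9] ≤ 4/9 ≈ 0.44444.


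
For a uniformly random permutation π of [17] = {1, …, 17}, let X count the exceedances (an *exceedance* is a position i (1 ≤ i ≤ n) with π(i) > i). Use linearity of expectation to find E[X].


Write X = Σ_{i=1}^{17} X_i, where X_i = 1_{π(i) > i}.
For each fixed i, π(i) is uniform over {1, …, 17} (marginal of a uniform permutation), so P[π(i) > i] = (n − i)/n. Summing: Σ_{i=1}^{17} (n − i)/n = (0 + 1 + … + 16)/17 = 17(17 − 1)/(2·17) = (17 − 1)/2.
Hence E[X] = Σ_{i=1}^{17} (17 − i)/17 = 8 ≈ 8.0000.

E[X] = 8 = 8.0000.


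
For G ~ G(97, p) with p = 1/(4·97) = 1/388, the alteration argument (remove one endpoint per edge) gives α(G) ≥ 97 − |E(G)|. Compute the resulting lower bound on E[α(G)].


E[|E(G)|] = C(97, 2)·p = 4656 · (1/388) = 12.
E[α(G)] ≥ n − E[|E(G)|] = 97 − 12 = 85.
Numerically: ≈ 85.00000.
(This is only a lower bound; the true E[α(G)] may be larger.)

E[α(G)] ≥ 85 ≈ 85.00000.


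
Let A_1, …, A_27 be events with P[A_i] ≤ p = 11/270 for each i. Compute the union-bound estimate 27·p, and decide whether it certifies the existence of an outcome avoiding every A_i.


Union bound: P[∪_{i=1}^{27} A_i] ≤ Σ_i P[A_i] ≤ 27·p = 27·(11/270) = 11/10.
Numerically: 11/10 ≈ 1.100.
Is 11/10 < 1? NO.
Since the bound 11/10 is ≥ 1, the union bound is uninformative here; it does NOT by itself certify existence.

27·p = 11/10 ≈ 1.100; existence NOT certified by the union bound.


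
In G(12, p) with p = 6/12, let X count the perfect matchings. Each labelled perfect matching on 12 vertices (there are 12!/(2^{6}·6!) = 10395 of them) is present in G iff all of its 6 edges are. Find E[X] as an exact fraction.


K_12 has 12!/(2^{6}·6!) = 10395 labelled perfect matchings.
For each such perfect matching H, let X_H = 1 if all 6 edges of H are present in G. Then P[X_H = 1] = p^{6} = (1/2)^{6} = 1/64.
By linearity of expectation: E[X] = Σ_H E[X_H] = 10395 · p^{6} = 10395 · 1/64 = 10395/64.
Numerically: E[X] ≈ 162.42.

E[X] = 10395 · (1/2)^{6} = 10395/64 ≈ 162.42.


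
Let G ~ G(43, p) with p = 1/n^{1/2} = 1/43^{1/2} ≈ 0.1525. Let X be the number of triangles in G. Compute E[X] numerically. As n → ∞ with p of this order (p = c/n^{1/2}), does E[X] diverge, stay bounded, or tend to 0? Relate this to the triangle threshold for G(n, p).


Number of potential triangles: C(43, 3) = 12341.
Each occurs with probability p³ ≈ (0.1525)³ ≈ 3.546478e-03.
By linearity: E[X] = C(43, 3)·p³ ≈ 12341 · 3.546478e-03 ≈ 43.7671.
Since α = 1/2 < 1, p = c/n^{1/2} ≫ 1/n is above the triangle threshold p ~ 1/n. Asymptotically E[X] ~ (c³/6)·n^{3(1−α)} = (1³/6)·n^{1.5} → ∞; triangles are abundant w.h.p.

E[X] ≈ 43.7671; in regime p = Θ(1/n^{1/2}) E[X] diverges (above the triangle threshold p ~ 1/n).


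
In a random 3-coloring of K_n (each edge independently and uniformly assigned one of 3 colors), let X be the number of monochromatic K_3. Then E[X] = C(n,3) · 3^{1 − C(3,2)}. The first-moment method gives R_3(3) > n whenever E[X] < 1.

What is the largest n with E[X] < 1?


We need C(n, 3) · 3^{1 − 3} < 1, i.e. C(n, 3) < 3^{3 − 1} = 9.
Check values of n near the boundary:
  n = 3: C(3, 3) = 1; 1 < 9? YES
  n = 4: C(4, 3) = 4; 4 < 9? YES
  n = 5: C(5, 3) = 10; 10 < 9? NO
The largest n with C(n, 3) < 9 is n = 4 (where E[X] = 4/9 ≈ 0.4444). Hence R_3(3) > 4, i.e. R_3(3) ≥ 5.

Largest n = 4; hence R_3(3) > 4.


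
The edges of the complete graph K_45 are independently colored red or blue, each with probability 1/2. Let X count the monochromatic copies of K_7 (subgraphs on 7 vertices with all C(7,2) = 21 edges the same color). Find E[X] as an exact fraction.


Let X = Σ_S X_S over the C(45, 7) = 45379620 subsets S of size 7, where X_S = 1 if the K_7 on S is monochromatic.
For a fixed S, the K_7 on S has C(7, 2) = 21 edges. P[all 21 edges red] = (1/2)^21, and likewise for blue, so P[monochromatic] = 2·(1/2)^21 = 2^{1 − 21} = 1/1048576.
By linearity of expectation: E[X] = C(45, 7) · 2^{1 − 21} = 45379620 · 1/1048576 = 11344905/262144.
Numerically: E[X] ≈ 43.27738.

E[X] = C(45,7)·2^(1−C(7,2)) = 11344905/262144 ≈ 43.27738.


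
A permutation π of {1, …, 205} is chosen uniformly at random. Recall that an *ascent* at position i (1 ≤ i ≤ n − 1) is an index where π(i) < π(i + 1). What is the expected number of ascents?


Write X = Σ X_I over i = 1, …, 204, with X_I the indicator of one ascent.
There are 204 indicators.
For each fixed i, the pair (π(i), π(i+1)) is a uniformly random ordered pair of distinct values from {1, …, 205}; by symmetry P[π(i) < π(i+1)] = 1/2.
By linearity: E[X] = 204 · (1/2) = (205 − 1) · (1/2) = 102 ≈ 102.000000.

E[X] = 102 = 102.000000.


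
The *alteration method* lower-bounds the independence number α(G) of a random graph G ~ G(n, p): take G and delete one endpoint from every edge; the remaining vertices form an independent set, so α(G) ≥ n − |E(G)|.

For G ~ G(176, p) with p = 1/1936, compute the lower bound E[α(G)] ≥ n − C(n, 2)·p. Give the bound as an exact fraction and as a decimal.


E[|E(G)|] = C(176, 2)·p = 15400 · (1/1936) = 175/22.
E[α(G)] ≥ n − E[|E(G)|] = 176 − 175/22 = 3697/22.
Numerically: ≈ 168.04545.
(This is only a lower bound; the true E[α(G)] may be larger.)

E[α(G)] ≥ 3697/22 ≈ 168.04545.


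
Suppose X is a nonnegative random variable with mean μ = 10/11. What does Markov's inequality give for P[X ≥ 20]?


μ = E[X] = 10/11, a = 20.
Markov: P[X ≥ 20] ≤ μ/a = (10/11)/20 = 1/22.
Numerically: ≈ 0.045455.
(Since a = 20 > μ = 0.909091, the bound 1/22 is < 1 and informative.)

P[X ≥ 20] ≤ 1/22 ≈ 0.045455.


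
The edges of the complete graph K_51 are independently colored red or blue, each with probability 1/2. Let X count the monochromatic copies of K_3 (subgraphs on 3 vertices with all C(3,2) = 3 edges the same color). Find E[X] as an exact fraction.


Let X = Σ_S X_S over the C(51, 3) = 20825 subsets S of size 3, where X_S = 1 if the K_3 on S is monochromatic.
For a fixed S, the K_3 on S has C(3, 2) = 3 edges. P[all 3 edges red] = (1/2)^3, and likewise for blue, so P[monochromatic] = 2·(1/2)^3 = 2^{1 − 3} = 1/4.
Summing: E[X] = C(51, 3) · 2^{1 − 3} = 20825 · 1/4 = 20825/4.
Numerically: E[X] ≈ 5206.250.

E[X] = C(51,3)·2^(1−C(3,2)) = 20825/4 ≈ 5206.250.


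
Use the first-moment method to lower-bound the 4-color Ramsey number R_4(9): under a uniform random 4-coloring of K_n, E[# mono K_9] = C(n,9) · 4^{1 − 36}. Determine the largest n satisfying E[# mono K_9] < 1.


We need C(n, 9) · 4^{1 − 36} < 1, i.e. C(n, 9) < 4^{36 − 1} = 1180591620717411303424.
Check values of n near the boundary:
  n = 908: C(908, 9) = 1111058428637338083100; 1111058428637338083100 < 1180591620717411303424? YES
  n = 909: C(909, 9) = 1122169012923711463931; 1122169012923711463931 < 1180591620717411303424? YES
  n = 910: C(910, 9) = 1133378248346922788210; 1133378248346922788210 < 1180591620717411303424? YES
  n = 911: C(911, 9) = 1144686900492291197405; 1144686900492291197405 < 1180591620717411303424? YES
  n = 912: C(912, 9) = 1156095740032081475120; 1156095740032081475120 < 1180591620717411303424? YES
  n = 913: C(913, 9) = 1167605542753639808390; 1167605542753639808390 < 1180591620717411303424? YES
  n = 914: C(914, 9) = 1179217089587653905932; 1179217089587653905932 < 1180591620717411303424? YES
  n = 915: C(915, 9) = 1190931166636537885130; 1190931166636537885130 < 1180591620717411303424? NO
The largest n with C(n, 9) < 1180591620717411303424 is n = 914 (where E[X] = 294804272396913476483/295147905179352825856 ≈ 0.9988357). Hence R_4(9) > 914, i.e. R_4(9) ≥ 915.

Largest n = 914; hence R_4(9) > 914.


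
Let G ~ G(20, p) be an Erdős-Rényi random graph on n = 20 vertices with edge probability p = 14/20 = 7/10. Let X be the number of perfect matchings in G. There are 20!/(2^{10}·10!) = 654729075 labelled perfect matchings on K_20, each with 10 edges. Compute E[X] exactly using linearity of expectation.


K_20 has 20!/(2^{10}·10!) = 654729075 labelled perfect matchings.
For each such perfect matching H, let X_H = 1 if all 10 edges of H are present in G. Then P[X_H = 1] = p^{10} = (7/10)^{10} = 282475249/10000000000.
By linearity of expectation: E[X] = Σ_H E[X_H] = 654729075 · p^{10} = 654729075 · 282475249/10000000000 = 7397790339526587/400000000.
Numerically: E[X] ≈ 1.849e+07.

E[X] = 654729075 · (7/10)^{10} = 7397790339526587/400000000 ≈ 1.849e+07.
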